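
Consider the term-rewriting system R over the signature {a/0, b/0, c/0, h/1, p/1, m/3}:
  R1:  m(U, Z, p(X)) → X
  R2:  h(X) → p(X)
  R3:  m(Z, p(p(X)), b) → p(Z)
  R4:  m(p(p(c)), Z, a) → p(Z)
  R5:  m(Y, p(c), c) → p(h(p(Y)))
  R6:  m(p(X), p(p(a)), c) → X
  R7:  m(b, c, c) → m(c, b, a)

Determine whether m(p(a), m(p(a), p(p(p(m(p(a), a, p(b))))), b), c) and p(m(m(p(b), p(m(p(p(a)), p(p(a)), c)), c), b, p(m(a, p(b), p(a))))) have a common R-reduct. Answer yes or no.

no — NF(t₁) = a, NF(t₂) = p(a)

Reduce t₁ = m(p(a), m(p(a), p(p(p(m(p(a), a, p(b))))), b), c):
1. m(p(a), m(p(a), p(p(p(m(p(a), a, p(b))))), b), c)  →  m(p(a), p(p(a)), c)   [R3 at 2]
2. m(p(a), p(p(a)), c)  →  a   [R6 at ε]

Reduce t₂ = p(m(m(p(b), p(m(p(p(a)), p(p(a)), c)), c), b, p(m(a, p(b), p(a))))):
1. p(m(m(p(b), p(m(p(p(a)), p(p(a)), c)), c), b, p(m(a, p(b), p(a)))))  →  p(m(a, p(b), p(a)))   [R1 at 1]
2. p(m(a, p(b), p(a)))  →  p(a)   [R1 at 1]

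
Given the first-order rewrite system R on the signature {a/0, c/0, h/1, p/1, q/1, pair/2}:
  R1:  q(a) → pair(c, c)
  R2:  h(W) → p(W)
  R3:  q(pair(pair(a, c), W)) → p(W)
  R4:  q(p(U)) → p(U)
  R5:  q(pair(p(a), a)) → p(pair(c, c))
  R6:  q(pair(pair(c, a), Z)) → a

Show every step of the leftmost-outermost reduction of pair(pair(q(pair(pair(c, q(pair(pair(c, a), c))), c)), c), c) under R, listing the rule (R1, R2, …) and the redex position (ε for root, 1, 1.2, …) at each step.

1. pair(pair(q(pair(pair(c, q(pair(pair(c, a), c))), c)), c), c)  →  pair(pair(q(pair(pair(c, a), c)), c), c)   [R6 at 1.1.1.1.2]
2. pair(pair(q(pair(pair(c, a), c)), c), c)  →  pair(pair(a, c), c)   [R6 at 1.1]

pair(pair(a, c), c)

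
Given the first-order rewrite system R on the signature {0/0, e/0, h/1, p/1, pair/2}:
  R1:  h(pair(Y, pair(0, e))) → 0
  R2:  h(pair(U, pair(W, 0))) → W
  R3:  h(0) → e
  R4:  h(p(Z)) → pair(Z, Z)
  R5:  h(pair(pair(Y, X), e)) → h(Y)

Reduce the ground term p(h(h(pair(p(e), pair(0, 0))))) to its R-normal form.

1. p(h(h(pair(p(e), pair(0, 0)))))  →  p(h(0))   [R2 at 1.1]
2. p(h(0))  →  p(e)   [R3 at 1]

p(e)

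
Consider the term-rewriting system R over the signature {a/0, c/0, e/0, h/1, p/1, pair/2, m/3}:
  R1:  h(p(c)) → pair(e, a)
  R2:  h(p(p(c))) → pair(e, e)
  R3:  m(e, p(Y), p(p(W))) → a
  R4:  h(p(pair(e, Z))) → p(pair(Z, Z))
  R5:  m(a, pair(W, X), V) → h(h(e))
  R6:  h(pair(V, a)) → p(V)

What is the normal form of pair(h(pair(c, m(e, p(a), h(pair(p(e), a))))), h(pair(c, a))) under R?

1. pair(h(pair(c, m(e, p(a), h(pair(p(e), a))))), h(pair(c, a)))  →  pair(h(pair(c, m(e, p(a), p(p(e))))), h(pair(c, a)))   [R6 at 1.1.2.3]
2. pair(h(pair(c, m(e, p(a), p(p(e))))), h(pair(c, a)))  →  pair(h(pair(c, a)), h(pair(c, a)))   [R3 at 1.1.2]
3. pair(h(pair(c, a)), h(pair(c, a)))  →  pair(p(c), h(pair(c, a)))   [R6 at 1]
4. pair(p(c), h(pair(c, a)))  →  pair(p(c), p(c))   [R6 at 2]

pair(p(c), p(c))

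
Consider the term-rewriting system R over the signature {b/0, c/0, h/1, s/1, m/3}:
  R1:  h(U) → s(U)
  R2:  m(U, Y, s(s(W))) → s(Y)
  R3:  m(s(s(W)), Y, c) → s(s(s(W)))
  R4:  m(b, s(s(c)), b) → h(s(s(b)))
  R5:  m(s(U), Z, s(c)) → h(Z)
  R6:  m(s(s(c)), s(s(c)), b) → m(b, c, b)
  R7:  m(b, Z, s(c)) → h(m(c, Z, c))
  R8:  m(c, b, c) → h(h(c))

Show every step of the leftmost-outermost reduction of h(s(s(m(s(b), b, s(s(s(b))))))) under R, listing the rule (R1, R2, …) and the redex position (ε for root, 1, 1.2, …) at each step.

1. h(s(s(m(s(b), b, s(s(s(b)))))))  →  s(s(s(m(s(b), b, s(s(s(b)))))))   [R1 at ε]
2. s(s(s(m(s(b), b, s(s(s(b)))))))  →  s(s(s(s(b))))   [R2 at 1.1.1]

s(s(s(s(b))))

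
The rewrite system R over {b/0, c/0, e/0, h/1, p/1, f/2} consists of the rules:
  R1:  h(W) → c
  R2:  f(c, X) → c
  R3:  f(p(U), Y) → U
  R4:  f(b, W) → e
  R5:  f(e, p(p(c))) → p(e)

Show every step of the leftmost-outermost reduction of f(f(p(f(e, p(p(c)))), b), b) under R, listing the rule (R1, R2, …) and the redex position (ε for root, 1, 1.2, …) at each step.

e

1. f(f(p(f(e, p(p(c)))), b), b)  →  f(f(e, p(p(c))), b)   [R3 at 1]
2. f(f(e, p(p(c))), b)  →  f(p(e), b)   [R5 at 1]
3. f(p(e), b)  →  e   [R3 at ε]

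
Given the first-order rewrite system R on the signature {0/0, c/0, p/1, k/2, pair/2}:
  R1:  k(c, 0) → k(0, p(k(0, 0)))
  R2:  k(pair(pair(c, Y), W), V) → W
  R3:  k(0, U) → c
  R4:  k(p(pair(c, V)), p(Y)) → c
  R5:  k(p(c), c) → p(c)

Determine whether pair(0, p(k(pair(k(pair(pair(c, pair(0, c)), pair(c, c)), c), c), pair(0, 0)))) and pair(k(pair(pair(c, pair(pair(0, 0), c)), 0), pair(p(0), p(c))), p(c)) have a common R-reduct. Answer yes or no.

yes — NF(t₁) = pair(0, p(c)), NF(t₂) = pair(0, p(c))

Reduce t₁ = pair(0, p(k(pair(k(pair(pair(c, pair(0, c)), pair(c, c)), c), c), pair(0, 0)))):
1. pair(0, p(k(pair(k(pair(pair(c, pair(0, c)), pair(c, c)), c), c), pair(0, 0))))  →  pair(0, p(k(pair(pair(c, c), c), pair(0, 0))))   [R2 at 2.1.1.1]
2. pair(0, p(k(pair(pair(c, c), c), pair(0, 0))))  →  pair(0, p(c))   [R2 at 2.1]

Reduce t₂ = pair(k(pair(pair(c, pair(pair(0, 0), c)), 0), pair(p(0), p(c))), p(c)):
1. pair(k(pair(pair(c, pair(pair(0, 0), c)), 0), pair(p(0), p(c))), p(c))  →  pair(0, p(c))   [R2 at 1]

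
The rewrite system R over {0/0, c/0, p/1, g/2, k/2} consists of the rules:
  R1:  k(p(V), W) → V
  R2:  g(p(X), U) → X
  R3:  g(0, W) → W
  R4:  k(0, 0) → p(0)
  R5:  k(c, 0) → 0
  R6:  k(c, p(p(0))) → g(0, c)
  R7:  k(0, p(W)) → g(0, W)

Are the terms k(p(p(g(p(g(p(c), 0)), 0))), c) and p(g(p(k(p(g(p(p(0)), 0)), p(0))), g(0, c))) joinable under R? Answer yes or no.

no — NF(t₁) = p(c), NF(t₂) = p(p(0))

Reduce t₁ = k(p(p(g(p(g(p(c), 0)), 0))), c):
1. k(p(p(g(p(g(p(c), 0)), 0))), c)  →  p(g(p(g(p(c), 0)), 0))   [R1 at ε]
2. p(g(p(g(p(c), 0)), 0))  →  p(g(p(c), 0))   [R2 at 1]
3. p(g(p(c), 0))  →  p(c)   [R2 at 1]

Reduce t₂ = p(g(p(k(p(g(p(p(0)), 0)), p(0))), g(0, c))):
1. p(g(p(k(p(g(p(p(0)), 0)), p(0))), g(0, c)))  →  p(k(p(g(p(p(0)), 0)), p(0)))   [R2 at 1]
2. p(k(p(g(p(p(0)), 0)), p(0)))  →  p(g(p(p(0)), 0))   [R1 at 1]
3. p(g(p(p(0)), 0))  →  p(p(0))   [R2 at 1]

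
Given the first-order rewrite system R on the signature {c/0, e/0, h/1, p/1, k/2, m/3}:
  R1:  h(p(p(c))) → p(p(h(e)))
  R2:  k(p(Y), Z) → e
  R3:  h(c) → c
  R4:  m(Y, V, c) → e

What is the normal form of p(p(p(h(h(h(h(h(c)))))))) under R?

1. p(p(p(h(h(h(h(h(c))))))))  →  p(p(p(h(h(h(h(c)))))))   [R3 at 1.1.1.1.1.1.1]
2. p(p(p(h(h(h(h(c)))))))  →  p(p(p(h(h(h(c))))))   [R3 at 1.1.1.1.1.1]
3. p(p(p(h(h(h(c))))))  →  p(p(p(h(h(c)))))   [R3 at 1.1.1.1.1]
4. p(p(p(h(h(c)))))  →  p(p(p(h(c))))   [R3 at 1.1.1.1]
5. p(p(p(h(c))))  →  p(p(p(c)))   [R3 at 1.1.1]

p(p(p(c)))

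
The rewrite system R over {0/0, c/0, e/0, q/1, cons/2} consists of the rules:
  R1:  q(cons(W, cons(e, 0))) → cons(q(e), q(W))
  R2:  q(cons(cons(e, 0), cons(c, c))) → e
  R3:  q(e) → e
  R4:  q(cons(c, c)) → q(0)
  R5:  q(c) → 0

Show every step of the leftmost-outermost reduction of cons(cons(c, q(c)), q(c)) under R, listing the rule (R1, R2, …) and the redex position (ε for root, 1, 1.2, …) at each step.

1. cons(cons(c, q(c)), q(c))  →  cons(cons(c, 0), q(c))   [R5 at 1.2]
2. cons(cons(c, 0), q(c))  →  cons(cons(c, 0), 0)   [R5 at 2]

cons(cons(c, 0), 0)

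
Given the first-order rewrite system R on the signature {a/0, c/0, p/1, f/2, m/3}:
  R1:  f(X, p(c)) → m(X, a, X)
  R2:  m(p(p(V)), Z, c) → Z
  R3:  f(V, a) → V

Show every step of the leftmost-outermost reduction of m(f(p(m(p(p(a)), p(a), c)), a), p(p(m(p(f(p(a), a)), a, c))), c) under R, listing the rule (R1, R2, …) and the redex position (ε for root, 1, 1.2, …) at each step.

p(p(a))

1. m(f(p(m(p(p(a)), p(a), c)), a), p(p(m(p(f(p(a), a)), a, c))), c)  →  m(p(m(p(p(a)), p(a), c)), p(p(m(p(f(p(a), a)), a, c))), c)   [R3 at 1]
2. m(p(m(p(p(a)), p(a), c)), p(p(m(p(f(p(a), a)), a, c))), c)  →  m(p(p(a)), p(p(m(p(f(p(a), a)), a, c))), c)   [R2 at 1.1]
3. m(p(p(a)), p(p(m(p(f(p(a), a)), a, c))), c)  →  p(p(m(p(f(p(a), a)), a, c)))   [R2 at ε]
4. p(p(m(p(f(p(a), a)), a, c)))  →  p(p(m(p(p(a)), a, c)))   [R3 at 1.1.1.1]
5. p(p(m(p(p(a)), a, c)))  →  p(p(a))   [R2 at 1.1]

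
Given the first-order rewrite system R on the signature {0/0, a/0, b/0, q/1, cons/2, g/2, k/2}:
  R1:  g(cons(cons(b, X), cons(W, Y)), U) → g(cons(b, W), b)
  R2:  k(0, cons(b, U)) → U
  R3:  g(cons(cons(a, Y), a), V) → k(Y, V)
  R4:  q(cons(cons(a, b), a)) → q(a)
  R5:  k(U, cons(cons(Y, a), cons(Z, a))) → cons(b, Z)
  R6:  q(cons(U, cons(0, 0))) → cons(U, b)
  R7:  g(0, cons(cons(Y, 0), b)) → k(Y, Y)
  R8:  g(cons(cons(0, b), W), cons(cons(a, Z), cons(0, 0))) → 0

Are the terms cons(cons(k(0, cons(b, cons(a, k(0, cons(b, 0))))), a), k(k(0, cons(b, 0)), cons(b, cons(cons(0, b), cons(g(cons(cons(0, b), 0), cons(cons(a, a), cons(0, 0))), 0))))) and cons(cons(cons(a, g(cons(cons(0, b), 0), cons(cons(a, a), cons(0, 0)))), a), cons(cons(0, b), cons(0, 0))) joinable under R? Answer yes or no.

Reduce t₁ = cons(cons(k(0, cons(b, cons(a, k(0, cons(b, 0))))), a), k(k(0, cons(b, 0)), cons(b, cons(cons(0, b), cons(g(cons(cons(0, b), 0), cons(cons(a, a), cons(0, 0))), 0))))):
1. cons(cons(k(0, cons(b, cons(a, k(0, cons(b, 0))))), a), k(k(0, cons(b, 0)), cons(b, cons(cons(0, b), cons(g(cons(cons(0, b), 0), cons(cons(a, a), cons(0, 0))), 0)))))  →  cons(cons(cons(a, k(0, cons(b, 0))), a), k(k(0, cons(b, 0)), cons(b, cons(cons(0, b), cons(g(cons(cons(0, b), 0), cons(cons(a, a), cons(0, 0))), 0)))))   [R2 at 1.1]
2. cons(cons(cons(a, k(0, cons(b, 0))), a), k(k(0, cons(b, 0)), cons(b, cons(cons(0, b), cons(g(cons(cons(0, b), 0), cons(cons(a, a), cons(0, 0))), 0)))))  →  cons(cons(cons(a, 0), a), k(k(0, cons(b, 0)), cons(b, cons(cons(0, b), cons(g(cons(cons(0, b), 0), cons(cons(a, a), cons(0, 0))), 0)))))   [R2 at 1.1.2]
3. cons(cons(cons(a, 0), a), k(k(0, cons(b, 0)), cons(b, cons(cons(0, b), cons(g(cons(cons(0, b), 0), cons(cons(a, a), cons(0, 0))), 0)))))  →  cons(cons(cons(a, 0), a), k(0, cons(b, cons(cons(0, b), cons(g(cons(cons(0, b), 0), cons(cons(a, a), cons(0, 0))), 0)))))   [R2 at 2.1]
4. cons(cons(cons(a, 0), a), k(0, cons(b, cons(cons(0, b), cons(g(cons(cons(0, b), 0), cons(cons(a, a), cons(0, 0))), 0)))))  →  cons(cons(cons(a, 0), a), cons(cons(0, b), cons(g(cons(cons(0, b), 0), cons(cons(a, a), cons(0, 0))), 0)))   [R2 at 2]
5. cons(cons(cons(a, 0), a), cons(cons(0, b), cons(g(cons(cons(0, b), 0), cons(cons(a, a), cons(0, 0))), 0)))  →  cons(cons(cons(a, 0), a), cons(cons(0, b), cons(0, 0)))   [R8 at 2.2.1]

Reduce t₂ = cons(cons(cons(a, g(cons(cons(0, b), 0), cons(cons(a, a), cons(0, 0)))), a), cons(cons(0, b), cons(0, 0))):
1. cons(cons(cons(a, g(cons(cons(0, b), 0), cons(cons(a, a), cons(0, 0)))), a), cons(cons(0, b), cons(0, 0)))  →  cons(cons(cons(a, 0), a), cons(cons(0, b), cons(0, 0)))   [R8 at 1.1.2]

yes — NF(t₁) = cons(cons(cons(a, 0), a), cons(cons(0, b), cons(0, 0))), NF(t₂) = cons(cons(cons(a, 0), a), cons(cons(0, b), cons(0, 0)))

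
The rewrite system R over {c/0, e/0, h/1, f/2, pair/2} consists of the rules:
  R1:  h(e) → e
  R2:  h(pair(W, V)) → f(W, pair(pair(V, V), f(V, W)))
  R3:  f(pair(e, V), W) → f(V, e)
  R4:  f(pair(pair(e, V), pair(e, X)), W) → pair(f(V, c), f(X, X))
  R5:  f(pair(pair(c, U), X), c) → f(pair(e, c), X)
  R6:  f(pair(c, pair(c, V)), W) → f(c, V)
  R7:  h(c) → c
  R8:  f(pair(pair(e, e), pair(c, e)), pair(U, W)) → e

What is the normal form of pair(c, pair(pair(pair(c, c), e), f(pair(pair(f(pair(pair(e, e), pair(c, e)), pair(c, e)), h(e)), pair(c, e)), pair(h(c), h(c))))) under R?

pair(c, pair(pair(pair(c, c), e), e))

1. pair(c, pair(pair(pair(c, c), e), f(pair(pair(f(pair(pair(e, e), pair(c, e)), pair(c, e)), h(e)), pair(c, e)), pair(h(c), h(c)))))  →  pair(c, pair(pair(pair(c, c), e), f(pair(pair(e, h(e)), pair(c, e)), pair(h(c), h(c)))))   [R8 at 2.2.1.1.1]
2. pair(c, pair(pair(pair(c, c), e), f(pair(pair(e, h(e)), pair(c, e)), pair(h(c), h(c)))))  →  pair(c, pair(pair(pair(c, c), e), f(pair(pair(e, e), pair(c, e)), pair(h(c), h(c)))))   [R1 at 2.2.1.1.2]
3. pair(c, pair(pair(pair(c, c), e), f(pair(pair(e, e), pair(c, e)), pair(h(c), h(c)))))  →  pair(c, pair(pair(pair(c, c), e), e))   [R8 at 2.2]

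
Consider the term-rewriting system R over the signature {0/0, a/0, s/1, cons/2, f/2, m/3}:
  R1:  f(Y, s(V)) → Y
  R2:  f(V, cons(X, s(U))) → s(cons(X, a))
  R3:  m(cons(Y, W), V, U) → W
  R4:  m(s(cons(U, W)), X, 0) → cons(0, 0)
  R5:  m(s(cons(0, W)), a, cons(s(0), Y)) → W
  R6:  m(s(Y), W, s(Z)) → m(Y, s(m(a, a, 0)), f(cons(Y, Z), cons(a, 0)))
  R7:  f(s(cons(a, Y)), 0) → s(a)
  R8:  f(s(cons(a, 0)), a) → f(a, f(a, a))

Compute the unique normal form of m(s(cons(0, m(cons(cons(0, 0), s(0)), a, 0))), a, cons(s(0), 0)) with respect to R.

s(0)

1. m(s(cons(0, m(cons(cons(0, 0), s(0)), a, 0))), a, cons(s(0), 0))  →  m(cons(cons(0, 0), s(0)), a, 0)   [R5 at ε]
2. m(cons(cons(0, 0), s(0)), a, 0)  →  s(0)   [R3 at ε]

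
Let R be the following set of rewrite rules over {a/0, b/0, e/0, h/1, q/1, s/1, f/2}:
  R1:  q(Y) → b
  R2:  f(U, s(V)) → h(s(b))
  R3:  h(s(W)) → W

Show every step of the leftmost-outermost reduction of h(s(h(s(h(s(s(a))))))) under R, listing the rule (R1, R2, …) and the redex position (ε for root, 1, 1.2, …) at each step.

s(a)

1. h(s(h(s(h(s(s(a)))))))  →  h(s(h(s(s(a)))))   [R3 at ε]
2. h(s(h(s(s(a)))))  →  h(s(s(a)))   [R3 at ε]
3. h(s(s(a)))  →  s(a)   [R3 at ε]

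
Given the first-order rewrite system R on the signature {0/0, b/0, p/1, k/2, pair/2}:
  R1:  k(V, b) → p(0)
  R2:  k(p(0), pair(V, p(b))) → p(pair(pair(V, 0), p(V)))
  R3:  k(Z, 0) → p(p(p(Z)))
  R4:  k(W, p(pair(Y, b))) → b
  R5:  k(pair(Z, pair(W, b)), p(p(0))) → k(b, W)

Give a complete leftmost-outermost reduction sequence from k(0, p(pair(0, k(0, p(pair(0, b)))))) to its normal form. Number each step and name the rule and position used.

1. k(0, p(pair(0, k(0, p(pair(0, b))))))  →  k(0, p(pair(0, b)))   [R4 at 2.1.2]
2. k(0, p(pair(0, b)))  →  b   [R4 at ε]

b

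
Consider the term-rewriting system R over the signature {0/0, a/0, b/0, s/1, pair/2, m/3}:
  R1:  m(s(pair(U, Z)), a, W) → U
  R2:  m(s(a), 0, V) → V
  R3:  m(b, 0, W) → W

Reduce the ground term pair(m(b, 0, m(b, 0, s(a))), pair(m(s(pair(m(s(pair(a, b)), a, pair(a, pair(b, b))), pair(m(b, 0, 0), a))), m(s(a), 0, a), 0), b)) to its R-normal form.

1. pair(m(b, 0, m(b, 0, s(a))), pair(m(s(pair(m(s(pair(a, b)), a, pair(a, pair(b, b))), pair(m(b, 0, 0), a))), m(s(a), 0, a), 0), b))  →  pair(m(b, 0, s(a)), pair(m(s(pair(m(s(pair(a, b)), a, pair(a, pair(b, b))), pair(m(b, 0, 0), a))), m(s(a), 0, a), 0), b))   [R3 at 1]
2. pair(m(b, 0, s(a)), pair(m(s(pair(m(s(pair(a, b)), a, pair(a, pair(b, b))), pair(m(b, 0, 0), a))), m(s(a), 0, a), 0), b))  →  pair(s(a), pair(m(s(pair(m(s(pair(a, b)), a, pair(a, pair(b, b))), pair(m(b, 0, 0), a))), m(s(a), 0, a), 0), b))   [R3 at 1]
3. pair(s(a), pair(m(s(pair(m(s(pair(a, b)), a, pair(a, pair(b, b))), pair(m(b, 0, 0), a))), m(s(a), 0, a), 0), b))  →  pair(s(a), pair(m(s(pair(a, pair(m(b, 0, 0), a))), m(s(a), 0, a), 0), b))   [R1 at 2.1.1.1.1]
4. pair(s(a), pair(m(s(pair(a, pair(m(b, 0, 0), a))), m(s(a), 0, a), 0), b))  →  pair(s(a), pair(m(s(pair(a, pair(0, a))), m(s(a), 0, a), 0), b))   [R3 at 2.1.1.1.2.1]
5. pair(s(a), pair(m(s(pair(a, pair(0, a))), m(s(a), 0, a), 0), b))  →  pair(s(a), pair(m(s(pair(a, pair(0, a))), a, 0), b))   [R2 at 2.1.2]
6. pair(s(a), pair(m(s(pair(a, pair(0, a))), a, 0), b))  →  pair(s(a), pair(a, b))   [R1 at 2.1]

pair(s(a), pair(a, b))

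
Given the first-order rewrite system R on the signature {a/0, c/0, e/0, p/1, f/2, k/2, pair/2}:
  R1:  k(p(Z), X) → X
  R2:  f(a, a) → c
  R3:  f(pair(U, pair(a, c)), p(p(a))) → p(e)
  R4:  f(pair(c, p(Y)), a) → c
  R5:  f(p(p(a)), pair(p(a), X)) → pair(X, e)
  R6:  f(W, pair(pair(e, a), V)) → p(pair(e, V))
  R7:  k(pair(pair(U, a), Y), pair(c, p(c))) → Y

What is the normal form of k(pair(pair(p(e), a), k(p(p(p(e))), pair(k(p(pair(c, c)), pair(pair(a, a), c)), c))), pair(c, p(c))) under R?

pair(pair(pair(a, a), c), c)

1. k(pair(pair(p(e), a), k(p(p(p(e))), pair(k(p(pair(c, c)), pair(pair(a, a), c)), c))), pair(c, p(c)))  →  k(p(p(p(e))), pair(k(p(pair(c, c)), pair(pair(a, a), c)), c))   [R7 at ε]
2. k(p(p(p(e))), pair(k(p(pair(c, c)), pair(pair(a, a), c)), c))  →  pair(k(p(pair(c, c)), pair(pair(a, a), c)), c)   [R1 at ε]
3. pair(k(p(pair(c, c)), pair(pair(a, a), c)), c)  →  pair(pair(pair(a, a), c), c)   [R1 at 1]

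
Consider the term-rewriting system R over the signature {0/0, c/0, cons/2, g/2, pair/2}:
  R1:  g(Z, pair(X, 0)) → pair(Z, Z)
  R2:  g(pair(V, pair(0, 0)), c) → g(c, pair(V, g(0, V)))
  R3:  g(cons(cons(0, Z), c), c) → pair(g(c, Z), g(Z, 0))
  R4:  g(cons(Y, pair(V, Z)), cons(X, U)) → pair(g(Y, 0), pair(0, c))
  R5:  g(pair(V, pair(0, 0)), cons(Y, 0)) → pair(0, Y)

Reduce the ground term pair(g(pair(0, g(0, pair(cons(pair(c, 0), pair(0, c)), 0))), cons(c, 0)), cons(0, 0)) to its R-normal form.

1. pair(g(pair(0, g(0, pair(cons(pair(c, 0), pair(0, c)), 0))), cons(c, 0)), cons(0, 0))  →  pair(g(pair(0, pair(0, 0)), cons(c, 0)), cons(0, 0))   [R1 at 1.1.2]
2. pair(g(pair(0, pair(0, 0)), cons(c, 0)), cons(0, 0))  →  pair(pair(0, c), cons(0, 0))   [R5 at 1]

pair(pair(0, c), cons(0, 0))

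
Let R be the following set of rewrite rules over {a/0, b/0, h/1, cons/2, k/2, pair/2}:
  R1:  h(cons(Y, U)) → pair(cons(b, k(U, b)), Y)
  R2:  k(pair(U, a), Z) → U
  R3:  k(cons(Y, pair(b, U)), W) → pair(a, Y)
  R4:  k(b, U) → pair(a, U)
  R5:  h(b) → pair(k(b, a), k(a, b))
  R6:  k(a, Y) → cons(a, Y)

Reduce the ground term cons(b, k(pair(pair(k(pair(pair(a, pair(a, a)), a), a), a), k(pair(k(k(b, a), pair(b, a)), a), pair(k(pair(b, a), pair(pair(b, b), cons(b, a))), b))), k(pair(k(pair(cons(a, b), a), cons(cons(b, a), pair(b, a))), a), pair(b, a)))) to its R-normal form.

cons(b, pair(pair(a, pair(a, a)), a))

1. cons(b, k(pair(pair(k(pair(pair(a, pair(a, a)), a), a), a), k(pair(k(k(b, a), pair(b, a)), a), pair(k(pair(b, a), pair(pair(b, b), cons(b, a))), b))), k(pair(k(pair(cons(a, b), a), cons(cons(b, a), pair(b, a))), a), pair(b, a))))  →  cons(b, k(pair(pair(pair(a, pair(a, a)), a), k(pair(k(k(b, a), pair(b, a)), a), pair(k(pair(b, a), pair(pair(b, b), cons(b, a))), b))), k(pair(k(pair(cons(a, b), a), cons(cons(b, a), pair(b, a))), a), pair(b, a))))   [R2 at 2.1.1.1]
2. cons(b, k(pair(pair(pair(a, pair(a, a)), a), k(pair(k(k(b, a), pair(b, a)), a), pair(k(pair(b, a), pair(pair(b, b), cons(b, a))), b))), k(pair(k(pair(cons(a, b), a), cons(cons(b, a), pair(b, a))), a), pair(b, a))))  →  cons(b, k(pair(pair(pair(a, pair(a, a)), a), k(k(b, a), pair(b, a))), k(pair(k(pair(cons(a, b), a), cons(cons(b, a), pair(b, a))), a), pair(b, a))))   [R2 at 2.1.2]
3. cons(b, k(pair(pair(pair(a, pair(a, a)), a), k(k(b, a), pair(b, a))), k(pair(k(pair(cons(a, b), a), cons(cons(b, a), pair(b, a))), a), pair(b, a))))  →  cons(b, k(pair(pair(pair(a, pair(a, a)), a), k(pair(a, a), pair(b, a))), k(pair(k(pair(cons(a, b), a), cons(cons(b, a), pair(b, a))), a), pair(b, a))))   [R4 at 2.1.2.1]
4. cons(b, k(pair(pair(pair(a, pair(a, a)), a), k(pair(a, a), pair(b, a))), k(pair(k(pair(cons(a, b), a), cons(cons(b, a), pair(b, a))), a), pair(b, a))))  →  cons(b, k(pair(pair(pair(a, pair(a, a)), a), a), k(pair(k(pair(cons(a, b), a), cons(cons(b, a), pair(b, a))), a), pair(b, a))))   [R2 at 2.1.2]
5. cons(b, k(pair(pair(pair(a, pair(a, a)), a), a), k(pair(k(pair(cons(a, b), a), cons(cons(b, a), pair(b, a))), a), pair(b, a))))  →  cons(b, pair(pair(a, pair(a, a)), a))   [R2 at 2]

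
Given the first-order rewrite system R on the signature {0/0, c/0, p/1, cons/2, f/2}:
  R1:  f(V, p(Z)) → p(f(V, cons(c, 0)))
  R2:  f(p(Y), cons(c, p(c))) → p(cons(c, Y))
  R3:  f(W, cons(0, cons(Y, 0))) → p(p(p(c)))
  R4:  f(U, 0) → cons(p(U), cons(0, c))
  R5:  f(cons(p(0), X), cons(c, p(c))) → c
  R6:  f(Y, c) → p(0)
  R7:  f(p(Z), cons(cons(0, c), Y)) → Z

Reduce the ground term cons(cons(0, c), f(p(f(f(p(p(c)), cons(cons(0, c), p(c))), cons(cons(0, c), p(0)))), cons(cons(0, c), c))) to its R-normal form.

1. cons(cons(0, c), f(p(f(f(p(p(c)), cons(cons(0, c), p(c))), cons(cons(0, c), p(0)))), cons(cons(0, c), c)))  →  cons(cons(0, c), f(f(p(p(c)), cons(cons(0, c), p(c))), cons(cons(0, c), p(0))))   [R7 at 2]
2. cons(cons(0, c), f(f(p(p(c)), cons(cons(0, c), p(c))), cons(cons(0, c), p(0))))  →  cons(cons(0, c), f(p(c), cons(cons(0, c), p(0))))   [R7 at 2.1]
3. cons(cons(0, c), f(p(c), cons(cons(0, c), p(0))))  →  cons(cons(0, c), c)   [R7 at 2]

cons(cons(0, c), c)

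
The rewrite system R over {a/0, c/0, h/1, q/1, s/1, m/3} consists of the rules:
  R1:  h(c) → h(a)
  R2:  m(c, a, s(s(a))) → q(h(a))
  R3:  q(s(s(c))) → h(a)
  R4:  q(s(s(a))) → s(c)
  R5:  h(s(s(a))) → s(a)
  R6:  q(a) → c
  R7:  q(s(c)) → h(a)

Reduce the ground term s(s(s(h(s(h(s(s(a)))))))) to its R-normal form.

s(s(s(s(a))))

1. s(s(s(h(s(h(s(s(a))))))))  →  s(s(s(h(s(s(a))))))   [R5 at 1.1.1.1.1]
2. s(s(s(h(s(s(a))))))  →  s(s(s(s(a))))   [R5 at 1.1.1]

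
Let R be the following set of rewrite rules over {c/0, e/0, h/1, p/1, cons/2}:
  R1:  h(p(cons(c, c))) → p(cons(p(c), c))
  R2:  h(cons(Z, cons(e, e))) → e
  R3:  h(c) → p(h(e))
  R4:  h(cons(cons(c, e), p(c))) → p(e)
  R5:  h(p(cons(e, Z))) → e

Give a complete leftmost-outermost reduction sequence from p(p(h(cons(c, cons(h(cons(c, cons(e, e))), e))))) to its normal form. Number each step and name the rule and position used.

p(p(e))

1. p(p(h(cons(c, cons(h(cons(c, cons(e, e))), e)))))  →  p(p(h(cons(c, cons(e, e)))))   [R2 at 1.1.1.2.1]
2. p(p(h(cons(c, cons(e, e)))))  →  p(p(e))   [R2 at 1.1]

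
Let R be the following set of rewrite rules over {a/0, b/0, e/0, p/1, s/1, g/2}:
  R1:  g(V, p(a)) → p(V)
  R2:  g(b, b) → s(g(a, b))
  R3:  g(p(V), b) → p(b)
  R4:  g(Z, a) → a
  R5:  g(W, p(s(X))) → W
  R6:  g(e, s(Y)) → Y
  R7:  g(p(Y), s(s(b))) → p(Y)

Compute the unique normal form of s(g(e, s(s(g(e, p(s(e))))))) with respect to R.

1. s(g(e, s(s(g(e, p(s(e)))))))  →  s(s(g(e, p(s(e)))))   [R6 at 1]
2. s(s(g(e, p(s(e)))))  →  s(s(e))   [R5 at 1.1]

s(s(e))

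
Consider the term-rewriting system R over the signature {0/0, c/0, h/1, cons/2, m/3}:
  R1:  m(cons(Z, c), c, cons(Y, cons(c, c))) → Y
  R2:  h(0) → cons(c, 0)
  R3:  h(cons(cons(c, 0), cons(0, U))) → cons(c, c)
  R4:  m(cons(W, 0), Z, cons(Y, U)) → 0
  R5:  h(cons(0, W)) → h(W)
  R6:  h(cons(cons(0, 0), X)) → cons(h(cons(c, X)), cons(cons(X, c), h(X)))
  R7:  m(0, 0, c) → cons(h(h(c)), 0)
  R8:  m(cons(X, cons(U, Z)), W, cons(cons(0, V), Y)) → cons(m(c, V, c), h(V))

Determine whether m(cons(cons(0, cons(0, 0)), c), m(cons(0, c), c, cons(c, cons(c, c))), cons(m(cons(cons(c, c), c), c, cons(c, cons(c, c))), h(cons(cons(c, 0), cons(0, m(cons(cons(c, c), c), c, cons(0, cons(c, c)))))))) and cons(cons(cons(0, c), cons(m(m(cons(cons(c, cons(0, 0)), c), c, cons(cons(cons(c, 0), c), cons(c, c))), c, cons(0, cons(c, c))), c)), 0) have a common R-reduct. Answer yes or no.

no — NF(t₁) = c, NF(t₂) = cons(cons(cons(0, c), cons(0, c)), 0)

Reduce t₁ = m(cons(cons(0, cons(0, 0)), c), m(cons(0, c), c, cons(c, cons(c, c))), cons(m(cons(cons(c, c), c), c, cons(c, cons(c, c))), h(cons(cons(c, 0), cons(0, m(cons(cons(c, c), c), c, cons(0, cons(c, c)))))))):
1. m(cons(cons(0, cons(0, 0)), c), m(cons(0, c), c, cons(c, cons(c, c))), cons(m(cons(cons(c, c), c), c, cons(c, cons(c, c))), h(cons(cons(c, 0), cons(0, m(cons(cons(c, c), c), c, cons(0, cons(c, c))))))))  →  m(cons(cons(0, cons(0, 0)), c), c, cons(m(cons(cons(c, c), c), c, cons(c, cons(c, c))), h(cons(cons(c, 0), cons(0, m(cons(cons(c, c), c), c, cons(0, cons(c, c))))))))   [R1 at 2]
2. m(cons(cons(0, cons(0, 0)), c), c, cons(m(cons(cons(c, c), c), c, cons(c, cons(c, c))), h(cons(cons(c, 0), cons(0, m(cons(cons(c, c), c), c, cons(0, cons(c, c))))))))  →  m(cons(cons(0, cons(0, 0)), c), c, cons(c, h(cons(cons(c, 0), cons(0, m(cons(cons(c, c), c), c, cons(0, cons(c, c))))))))   [R1 at 3.1]
3. m(cons(cons(0, cons(0, 0)), c), c, cons(c, h(cons(cons(c, 0), cons(0, m(cons(cons(c, c), c), c, cons(0, cons(c, c))))))))  →  m(cons(cons(0, cons(0, 0)), c), c, cons(c, cons(c, c)))   [R3 at 3.2]
4. m(cons(cons(0, cons(0, 0)), c), c, cons(c, cons(c, c)))  →  c   [R1 at ε]

Reduce t₂ = cons(cons(cons(0, c), cons(m(m(cons(cons(c, cons(0, 0)), c), c, cons(cons(cons(c, 0), c), cons(c, c))), c, cons(0, cons(c, c))), c)), 0):
1. cons(cons(cons(0, c), cons(m(m(cons(cons(c, cons(0, 0)), c), c, cons(cons(cons(c, 0), c), cons(c, c))), c, cons(0, cons(c, c))), c)), 0)  →  cons(cons(cons(0, c), cons(m(cons(cons(c, 0), c), c, cons(0, cons(c, c))), c)), 0)   [R1 at 1.2.1.1]
2. cons(cons(cons(0, c), cons(m(cons(cons(c, 0), c), c, cons(0, cons(c, c))), c)), 0)  →  cons(cons(cons(0, c), cons(0, c)), 0)   [R1 at 1.2.1]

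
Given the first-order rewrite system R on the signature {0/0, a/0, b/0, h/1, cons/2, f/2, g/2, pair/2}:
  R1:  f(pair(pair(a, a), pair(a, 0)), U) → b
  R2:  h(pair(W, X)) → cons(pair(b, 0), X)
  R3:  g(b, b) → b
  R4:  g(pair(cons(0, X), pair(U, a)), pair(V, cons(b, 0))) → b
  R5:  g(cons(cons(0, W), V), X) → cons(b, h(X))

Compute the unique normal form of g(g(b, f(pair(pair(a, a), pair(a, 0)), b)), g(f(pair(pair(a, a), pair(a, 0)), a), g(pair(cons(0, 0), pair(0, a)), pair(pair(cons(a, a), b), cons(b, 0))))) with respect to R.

b

1. g(g(b, f(pair(pair(a, a), pair(a, 0)), b)), g(f(pair(pair(a, a), pair(a, 0)), a), g(pair(cons(0, 0), pair(0, a)), pair(pair(cons(a, a), b), cons(b, 0)))))  →  g(g(b, b), g(f(pair(pair(a, a), pair(a, 0)), a), g(pair(cons(0, 0), pair(0, a)), pair(pair(cons(a, a), b), cons(b, 0)))))   [R1 at 1.2]
2. g(g(b, b), g(f(pair(pair(a, a), pair(a, 0)), a), g(pair(cons(0, 0), pair(0, a)), pair(pair(cons(a, a), b), cons(b, 0)))))  →  g(b, g(f(pair(pair(a, a), pair(a, 0)), a), g(pair(cons(0, 0), pair(0, a)), pair(pair(cons(a, a), b), cons(b, 0)))))   [R3 at 1]
3. g(b, g(f(pair(pair(a, a), pair(a, 0)), a), g(pair(cons(0, 0), pair(0, a)), pair(pair(cons(a, a), b), cons(b, 0)))))  →  g(b, g(b, g(pair(cons(0, 0), pair(0, a)), pair(pair(cons(a, a), b), cons(b, 0)))))   [R1 at 2.1]
4. g(b, g(b, g(pair(cons(0, 0), pair(0, a)), pair(pair(cons(a, a), b), cons(b, 0)))))  →  g(b, g(b, b))   [R4 at 2.2]
5. g(b, g(b, b))  →  g(b, b)   [R3 at 2]
6. g(b, b)  →  b   [R3 at ε]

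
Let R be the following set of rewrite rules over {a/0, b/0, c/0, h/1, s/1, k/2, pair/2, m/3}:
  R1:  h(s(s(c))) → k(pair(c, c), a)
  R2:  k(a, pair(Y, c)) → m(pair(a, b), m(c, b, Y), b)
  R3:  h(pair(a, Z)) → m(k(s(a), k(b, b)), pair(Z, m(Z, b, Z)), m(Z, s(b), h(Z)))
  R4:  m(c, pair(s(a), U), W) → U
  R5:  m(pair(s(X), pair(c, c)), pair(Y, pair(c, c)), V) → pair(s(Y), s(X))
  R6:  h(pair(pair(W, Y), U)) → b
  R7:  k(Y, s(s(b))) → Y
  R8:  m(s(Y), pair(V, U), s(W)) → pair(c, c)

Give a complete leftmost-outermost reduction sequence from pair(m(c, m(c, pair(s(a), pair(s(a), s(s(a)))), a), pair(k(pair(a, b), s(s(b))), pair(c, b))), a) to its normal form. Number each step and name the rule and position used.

pair(s(s(a)), a)

1. pair(m(c, m(c, pair(s(a), pair(s(a), s(s(a)))), a), pair(k(pair(a, b), s(s(b))), pair(c, b))), a)  →  pair(m(c, pair(s(a), s(s(a))), pair(k(pair(a, b), s(s(b))), pair(c, b))), a)   [R4 at 1.2]
2. pair(m(c, pair(s(a), s(s(a))), pair(k(pair(a, b), s(s(b))), pair(c, b))), a)  →  pair(s(s(a)), a)   [R4 at 1]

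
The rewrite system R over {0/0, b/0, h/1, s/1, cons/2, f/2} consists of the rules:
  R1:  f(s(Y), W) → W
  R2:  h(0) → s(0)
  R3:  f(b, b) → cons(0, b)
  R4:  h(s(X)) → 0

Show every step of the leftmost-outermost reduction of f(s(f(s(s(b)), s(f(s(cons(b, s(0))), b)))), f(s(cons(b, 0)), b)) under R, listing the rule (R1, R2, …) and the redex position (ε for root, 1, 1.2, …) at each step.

b

1. f(s(f(s(s(b)), s(f(s(cons(b, s(0))), b)))), f(s(cons(b, 0)), b))  →  f(s(cons(b, 0)), b)   [R1 at ε]
2. f(s(cons(b, 0)), b)  →  b   [R1 at ε]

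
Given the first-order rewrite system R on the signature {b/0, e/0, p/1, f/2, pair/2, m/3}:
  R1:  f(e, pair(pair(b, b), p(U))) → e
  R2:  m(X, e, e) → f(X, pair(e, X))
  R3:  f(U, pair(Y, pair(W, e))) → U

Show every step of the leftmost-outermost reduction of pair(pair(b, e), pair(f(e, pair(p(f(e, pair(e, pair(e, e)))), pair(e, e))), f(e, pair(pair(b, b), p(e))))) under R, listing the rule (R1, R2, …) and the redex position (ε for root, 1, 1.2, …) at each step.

pair(pair(b, e), pair(e, e))

1. pair(pair(b, e), pair(f(e, pair(p(f(e, pair(e, pair(e, e)))), pair(e, e))), f(e, pair(pair(b, b), p(e)))))  →  pair(pair(b, e), pair(e, f(e, pair(pair(b, b), p(e)))))   [R3 at 2.1]
2. pair(pair(b, e), pair(e, f(e, pair(pair(b, b), p(e)))))  →  pair(pair(b, e), pair(e, e))   [R1 at 2.2]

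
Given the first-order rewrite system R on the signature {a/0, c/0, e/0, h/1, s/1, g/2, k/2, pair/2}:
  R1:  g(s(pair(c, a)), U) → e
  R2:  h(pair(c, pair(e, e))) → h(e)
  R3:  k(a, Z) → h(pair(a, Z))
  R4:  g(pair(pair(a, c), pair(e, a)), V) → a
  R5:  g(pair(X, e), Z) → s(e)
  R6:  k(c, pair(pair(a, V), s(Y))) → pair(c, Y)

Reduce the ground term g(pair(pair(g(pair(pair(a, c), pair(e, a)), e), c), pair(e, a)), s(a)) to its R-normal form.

1. g(pair(pair(g(pair(pair(a, c), pair(e, a)), e), c), pair(e, a)), s(a))  →  g(pair(pair(a, c), pair(e, a)), s(a))   [R4 at 1.1.1]
2. g(pair(pair(a, c), pair(e, a)), s(a))  →  a   [R4 at ε]

a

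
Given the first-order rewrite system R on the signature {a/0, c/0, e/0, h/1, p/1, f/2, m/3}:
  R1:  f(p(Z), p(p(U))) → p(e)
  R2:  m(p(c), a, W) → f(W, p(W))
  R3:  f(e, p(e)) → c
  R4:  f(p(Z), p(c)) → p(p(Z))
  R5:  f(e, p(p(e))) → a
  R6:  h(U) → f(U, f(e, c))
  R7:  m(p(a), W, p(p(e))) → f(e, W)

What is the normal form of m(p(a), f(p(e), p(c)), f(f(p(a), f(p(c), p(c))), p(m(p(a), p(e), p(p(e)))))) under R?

1. m(p(a), f(p(e), p(c)), f(f(p(a), f(p(c), p(c))), p(m(p(a), p(e), p(p(e))))))  →  m(p(a), p(p(e)), f(f(p(a), f(p(c), p(c))), p(m(p(a), p(e), p(p(e))))))   [R4 at 2]
2. m(p(a), p(p(e)), f(f(p(a), f(p(c), p(c))), p(m(p(a), p(e), p(p(e))))))  →  m(p(a), p(p(e)), f(f(p(a), p(p(c))), p(m(p(a), p(e), p(p(e))))))   [R4 at 3.1.2]
3. m(p(a), p(p(e)), f(f(p(a), p(p(c))), p(m(p(a), p(e), p(p(e))))))  →  m(p(a), p(p(e)), f(p(e), p(m(p(a), p(e), p(p(e))))))   [R1 at 3.1]
4. m(p(a), p(p(e)), f(p(e), p(m(p(a), p(e), p(p(e))))))  →  m(p(a), p(p(e)), f(p(e), p(f(e, p(e)))))   [R7 at 3.2.1]
5. m(p(a), p(p(e)), f(p(e), p(f(e, p(e)))))  →  m(p(a), p(p(e)), f(p(e), p(c)))   [R3 at 3.2.1]
6. m(p(a), p(p(e)), f(p(e), p(c)))  →  m(p(a), p(p(e)), p(p(e)))   [R4 at 3]
7. m(p(a), p(p(e)), p(p(e)))  →  f(e, p(p(e)))   [R7 at ε]
8. f(e, p(p(e)))  →  a   [R5 at ε]

a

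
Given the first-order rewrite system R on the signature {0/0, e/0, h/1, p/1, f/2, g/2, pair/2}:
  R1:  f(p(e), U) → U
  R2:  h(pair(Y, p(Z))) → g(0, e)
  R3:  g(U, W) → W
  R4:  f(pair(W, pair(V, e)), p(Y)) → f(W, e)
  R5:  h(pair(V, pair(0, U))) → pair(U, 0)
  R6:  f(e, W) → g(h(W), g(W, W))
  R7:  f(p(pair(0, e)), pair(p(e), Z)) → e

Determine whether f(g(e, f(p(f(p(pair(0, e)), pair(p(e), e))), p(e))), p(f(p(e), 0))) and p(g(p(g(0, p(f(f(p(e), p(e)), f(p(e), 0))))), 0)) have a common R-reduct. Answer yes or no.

Reduce t₁ = f(g(e, f(p(f(p(pair(0, e)), pair(p(e), e))), p(e))), p(f(p(e), 0))):
1. f(g(e, f(p(f(p(pair(0, e)), pair(p(e), e))), p(e))), p(f(p(e), 0)))  →  f(f(p(f(p(pair(0, e)), pair(p(e), e))), p(e)), p(f(p(e), 0)))   [R3 at 1]
2. f(f(p(f(p(pair(0, e)), pair(p(e), e))), p(e)), p(f(p(e), 0)))  →  f(f(p(e), p(e)), p(f(p(e), 0)))   [R7 at 1.1.1]
3. f(f(p(e), p(e)), p(f(p(e), 0)))  →  f(p(e), p(f(p(e), 0)))   [R1 at 1]
4. f(p(e), p(f(p(e), 0)))  →  p(f(p(e), 0))   [R1 at ε]
5. p(f(p(e), 0))  →  p(0)   [R1 at 1]

Reduce t₂ = p(g(p(g(0, p(f(f(p(e), p(e)), f(p(e), 0))))), 0)):
1. p(g(p(g(0, p(f(f(p(e), p(e)), f(p(e), 0))))), 0))  →  p(0)   [R3 at 1]

yes — NF(t₁) = p(0), NF(t₂) = p(0)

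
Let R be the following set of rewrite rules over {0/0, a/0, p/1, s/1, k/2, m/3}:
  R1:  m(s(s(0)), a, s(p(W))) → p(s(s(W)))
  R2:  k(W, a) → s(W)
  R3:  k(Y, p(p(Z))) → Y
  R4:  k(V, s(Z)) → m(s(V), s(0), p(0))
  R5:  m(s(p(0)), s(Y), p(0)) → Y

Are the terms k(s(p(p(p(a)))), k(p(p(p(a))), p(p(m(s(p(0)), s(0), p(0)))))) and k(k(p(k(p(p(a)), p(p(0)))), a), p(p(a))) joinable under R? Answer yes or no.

yes — NF(t₁) = s(p(p(p(a)))), NF(t₂) = s(p(p(p(a))))

Reduce t₁ = k(s(p(p(p(a)))), k(p(p(p(a))), p(p(m(s(p(0)), s(0), p(0)))))):
1. k(s(p(p(p(a)))), k(p(p(p(a))), p(p(m(s(p(0)), s(0), p(0))))))  →  k(s(p(p(p(a)))), p(p(p(a))))   [R3 at 2]
2. k(s(p(p(p(a)))), p(p(p(a))))  →  s(p(p(p(a))))   [R3 at ε]

Reduce t₂ = k(k(p(k(p(p(a)), p(p(0)))), a), p(p(a))):
1. k(k(p(k(p(p(a)), p(p(0)))), a), p(p(a)))  →  k(p(k(p(p(a)), p(p(0)))), a)   [R3 at ε]
2. k(p(k(p(p(a)), p(p(0)))), a)  →  s(p(k(p(p(a)), p(p(0)))))   [R2 at ε]
3. s(p(k(p(p(a)), p(p(0)))))  →  s(p(p(p(a))))   [R3 at 1.1]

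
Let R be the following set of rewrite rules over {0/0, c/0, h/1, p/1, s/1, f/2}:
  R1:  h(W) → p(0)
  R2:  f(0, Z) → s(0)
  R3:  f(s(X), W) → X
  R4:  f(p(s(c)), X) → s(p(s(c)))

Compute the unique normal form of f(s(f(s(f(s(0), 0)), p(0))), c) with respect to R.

1. f(s(f(s(f(s(0), 0)), p(0))), c)  →  f(s(f(s(0), 0)), p(0))   [R3 at ε]
2. f(s(f(s(0), 0)), p(0))  →  f(s(0), 0)   [R3 at ε]
3. f(s(0), 0)  →  0   [R3 at ε]

0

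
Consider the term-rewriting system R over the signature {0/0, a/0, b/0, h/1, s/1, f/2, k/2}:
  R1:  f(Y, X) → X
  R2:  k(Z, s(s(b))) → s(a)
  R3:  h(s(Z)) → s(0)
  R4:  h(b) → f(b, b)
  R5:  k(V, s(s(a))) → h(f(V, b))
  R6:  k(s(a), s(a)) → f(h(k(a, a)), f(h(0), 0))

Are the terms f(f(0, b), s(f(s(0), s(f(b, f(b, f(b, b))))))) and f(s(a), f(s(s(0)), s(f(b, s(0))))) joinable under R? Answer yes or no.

Reduce t₁ = f(f(0, b), s(f(s(0), s(f(b, f(b, f(b, b))))))):
1. f(f(0, b), s(f(s(0), s(f(b, f(b, f(b, b)))))))  →  s(f(s(0), s(f(b, f(b, f(b, b))))))   [R1 at ε]
2. s(f(s(0), s(f(b, f(b, f(b, b))))))  →  s(s(f(b, f(b, f(b, b)))))   [R1 at 1]
3. s(s(f(b, f(b, f(b, b)))))  →  s(s(f(b, f(b, b))))   [R1 at 1.1]
4. s(s(f(b, f(b, b))))  →  s(s(f(b, b)))   [R1 at 1.1]
5. s(s(f(b, b)))  →  s(s(b))   [R1 at 1.1]

Reduce t₂ = f(s(a), f(s(s(0)), s(f(b, s(0))))):
1. f(s(a), f(s(s(0)), s(f(b, s(0)))))  →  f(s(s(0)), s(f(b, s(0))))   [R1 at ε]
2. f(s(s(0)), s(f(b, s(0))))  →  s(f(b, s(0)))   [R1 at ε]
3. s(f(b, s(0)))  →  s(s(0))   [R1 at 1]

no — NF(t₁) = s(s(b)), NF(t₂) = s(s(0))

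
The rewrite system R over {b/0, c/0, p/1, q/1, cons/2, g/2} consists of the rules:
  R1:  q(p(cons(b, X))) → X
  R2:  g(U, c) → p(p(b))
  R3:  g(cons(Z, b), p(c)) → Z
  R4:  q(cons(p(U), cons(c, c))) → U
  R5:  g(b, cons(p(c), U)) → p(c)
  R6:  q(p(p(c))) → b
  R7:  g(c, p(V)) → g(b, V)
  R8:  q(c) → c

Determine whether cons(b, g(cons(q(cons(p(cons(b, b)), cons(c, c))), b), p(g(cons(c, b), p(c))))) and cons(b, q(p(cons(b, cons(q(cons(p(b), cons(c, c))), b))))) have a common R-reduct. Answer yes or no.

yes — NF(t₁) = cons(b, cons(b, b)), NF(t₂) = cons(b, cons(b, b))

Reduce t₁ = cons(b, g(cons(q(cons(p(cons(b, b)), cons(c, c))), b), p(g(cons(c, b), p(c))))):
1. cons(b, g(cons(q(cons(p(cons(b, b)), cons(c, c))), b), p(g(cons(c, b), p(c)))))  →  cons(b, g(cons(cons(b, b), b), p(g(cons(c, b), p(c)))))   [R4 at 2.1.1]
2. cons(b, g(cons(cons(b, b), b), p(g(cons(c, b), p(c)))))  →  cons(b, g(cons(cons(b, b), b), p(c)))   [R3 at 2.2.1]
3. cons(b, g(cons(cons(b, b), b), p(c)))  →  cons(b, cons(b, b))   [R3 at 2]

Reduce t₂ = cons(b, q(p(cons(b, cons(q(cons(p(b), cons(c, c))), b))))):
1. cons(b, q(p(cons(b, cons(q(cons(p(b), cons(c, c))), b)))))  →  cons(b, cons(q(cons(p(b), cons(c, c))), b))   [R1 at 2]
2. cons(b, cons(q(cons(p(b), cons(c, c))), b))  →  cons(b, cons(b, b))   [R4 at 2.1]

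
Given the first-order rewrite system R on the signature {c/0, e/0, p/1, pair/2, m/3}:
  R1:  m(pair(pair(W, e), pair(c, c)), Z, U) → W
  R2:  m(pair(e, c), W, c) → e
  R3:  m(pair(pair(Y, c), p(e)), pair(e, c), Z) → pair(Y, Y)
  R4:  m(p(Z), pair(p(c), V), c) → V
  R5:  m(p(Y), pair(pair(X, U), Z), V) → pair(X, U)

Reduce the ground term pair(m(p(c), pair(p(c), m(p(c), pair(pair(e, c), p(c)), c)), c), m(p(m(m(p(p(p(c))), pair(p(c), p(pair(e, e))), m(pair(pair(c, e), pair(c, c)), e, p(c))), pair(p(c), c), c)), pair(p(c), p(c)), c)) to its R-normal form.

1. pair(m(p(c), pair(p(c), m(p(c), pair(pair(e, c), p(c)), c)), c), m(p(m(m(p(p(p(c))), pair(p(c), p(pair(e, e))), m(pair(pair(c, e), pair(c, c)), e, p(c))), pair(p(c), c), c)), pair(p(c), p(c)), c))  →  pair(m(p(c), pair(pair(e, c), p(c)), c), m(p(m(m(p(p(p(c))), pair(p(c), p(pair(e, e))), m(pair(pair(c, e), pair(c, c)), e, p(c))), pair(p(c), c), c)), pair(p(c), p(c)), c))   [R4 at 1]
2. pair(m(p(c), pair(pair(e, c), p(c)), c), m(p(m(m(p(p(p(c))), pair(p(c), p(pair(e, e))), m(pair(pair(c, e), pair(c, c)), e, p(c))), pair(p(c), c), c)), pair(p(c), p(c)), c))  →  pair(pair(e, c), m(p(m(m(p(p(p(c))), pair(p(c), p(pair(e, e))), m(pair(pair(c, e), pair(c, c)), e, p(c))), pair(p(c), c), c)), pair(p(c), p(c)), c))   [R5 at 1]
3. pair(pair(e, c), m(p(m(m(p(p(p(c))), pair(p(c), p(pair(e, e))), m(pair(pair(c, e), pair(c, c)), e, p(c))), pair(p(c), c), c)), pair(p(c), p(c)), c))  →  pair(pair(e, c), p(c))   [R4 at 2]

pair(pair(e, c), p(c))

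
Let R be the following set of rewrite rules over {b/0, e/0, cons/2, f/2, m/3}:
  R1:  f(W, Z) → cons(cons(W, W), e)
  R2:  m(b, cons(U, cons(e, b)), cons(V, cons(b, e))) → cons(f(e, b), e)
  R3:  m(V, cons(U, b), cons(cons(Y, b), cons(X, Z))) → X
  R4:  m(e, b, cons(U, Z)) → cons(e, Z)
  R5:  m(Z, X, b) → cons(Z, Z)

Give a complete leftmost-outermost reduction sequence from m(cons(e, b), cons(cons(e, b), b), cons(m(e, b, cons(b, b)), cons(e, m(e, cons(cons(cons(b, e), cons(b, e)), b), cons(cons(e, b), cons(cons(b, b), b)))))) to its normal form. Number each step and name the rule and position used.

1. m(cons(e, b), cons(cons(e, b), b), cons(m(e, b, cons(b, b)), cons(e, m(e, cons(cons(cons(b, e), cons(b, e)), b), cons(cons(e, b), cons(cons(b, b), b))))))  →  m(cons(e, b), cons(cons(e, b), b), cons(cons(e, b), cons(e, m(e, cons(cons(cons(b, e), cons(b, e)), b), cons(cons(e, b), cons(cons(b, b), b))))))   [R4 at 3.1]
2. m(cons(e, b), cons(cons(e, b), b), cons(cons(e, b), cons(e, m(e, cons(cons(cons(b, e), cons(b, e)), b), cons(cons(e, b), cons(cons(b, b), b))))))  →  e   [R3 at ε]

e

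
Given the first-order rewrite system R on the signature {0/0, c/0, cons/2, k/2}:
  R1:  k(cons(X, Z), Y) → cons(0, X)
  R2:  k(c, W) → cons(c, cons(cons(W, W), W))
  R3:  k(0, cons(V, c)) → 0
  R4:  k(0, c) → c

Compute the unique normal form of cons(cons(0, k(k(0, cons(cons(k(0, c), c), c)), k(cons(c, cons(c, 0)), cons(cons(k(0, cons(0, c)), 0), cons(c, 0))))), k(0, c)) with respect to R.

1. cons(cons(0, k(k(0, cons(cons(k(0, c), c), c)), k(cons(c, cons(c, 0)), cons(cons(k(0, cons(0, c)), 0), cons(c, 0))))), k(0, c))  →  cons(cons(0, k(0, k(cons(c, cons(c, 0)), cons(cons(k(0, cons(0, c)), 0), cons(c, 0))))), k(0, c))   [R3 at 1.2.1]
2. cons(cons(0, k(0, k(cons(c, cons(c, 0)), cons(cons(k(0, cons(0, c)), 0), cons(c, 0))))), k(0, c))  →  cons(cons(0, k(0, cons(0, c))), k(0, c))   [R1 at 1.2.2]
3. cons(cons(0, k(0, cons(0, c))), k(0, c))  →  cons(cons(0, 0), k(0, c))   [R3 at 1.2]
4. cons(cons(0, 0), k(0, c))  →  cons(cons(0, 0), c)   [R4 at 2]

cons(cons(0, 0), c)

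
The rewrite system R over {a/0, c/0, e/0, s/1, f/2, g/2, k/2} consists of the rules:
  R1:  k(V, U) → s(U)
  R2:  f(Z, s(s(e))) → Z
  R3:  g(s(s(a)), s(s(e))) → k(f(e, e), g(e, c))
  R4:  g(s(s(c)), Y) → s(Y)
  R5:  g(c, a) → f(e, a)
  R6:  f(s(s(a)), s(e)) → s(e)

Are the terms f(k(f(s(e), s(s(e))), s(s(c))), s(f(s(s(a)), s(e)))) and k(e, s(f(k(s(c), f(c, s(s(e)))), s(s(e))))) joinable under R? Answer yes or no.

yes — NF(t₁) = s(s(s(c))), NF(t₂) = s(s(s(c)))

Reduce t₁ = f(k(f(s(e), s(s(e))), s(s(c))), s(f(s(s(a)), s(e)))):
1. f(k(f(s(e), s(s(e))), s(s(c))), s(f(s(s(a)), s(e))))  →  f(s(s(s(c))), s(f(s(s(a)), s(e))))   [R1 at 1]
2. f(s(s(s(c))), s(f(s(s(a)), s(e))))  →  f(s(s(s(c))), s(s(e)))   [R6 at 2.1]
3. f(s(s(s(c))), s(s(e)))  →  s(s(s(c)))   [R2 at ε]

Reduce t₂ = k(e, s(f(k(s(c), f(c, s(s(e)))), s(s(e))))):
1. k(e, s(f(k(s(c), f(c, s(s(e)))), s(s(e)))))  →  s(s(f(k(s(c), f(c, s(s(e)))), s(s(e)))))   [R1 at ε]
2. s(s(f(k(s(c), f(c, s(s(e)))), s(s(e)))))  →  s(s(k(s(c), f(c, s(s(e))))))   [R2 at 1.1]
3. s(s(k(s(c), f(c, s(s(e))))))  →  s(s(s(f(c, s(s(e))))))   [R1 at 1.1]
4. s(s(s(f(c, s(s(e))))))  →  s(s(s(c)))   [R2 at 1.1.1]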